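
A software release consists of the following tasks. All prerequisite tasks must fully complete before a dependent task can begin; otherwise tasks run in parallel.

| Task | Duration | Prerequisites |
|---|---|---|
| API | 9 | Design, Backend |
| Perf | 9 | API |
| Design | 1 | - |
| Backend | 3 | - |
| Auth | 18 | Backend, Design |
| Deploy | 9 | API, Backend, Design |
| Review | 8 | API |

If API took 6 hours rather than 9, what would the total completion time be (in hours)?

21

As given, the longest chain is Backend→API→Deploy = 3+9+9 = 21, so the finish is 21 hours.
API is on the critical path; changing it to 6 makes that path 18 hours.
Now Backend→Auth = 3+18 = 21 is longest, so the finish becomes 21 hours.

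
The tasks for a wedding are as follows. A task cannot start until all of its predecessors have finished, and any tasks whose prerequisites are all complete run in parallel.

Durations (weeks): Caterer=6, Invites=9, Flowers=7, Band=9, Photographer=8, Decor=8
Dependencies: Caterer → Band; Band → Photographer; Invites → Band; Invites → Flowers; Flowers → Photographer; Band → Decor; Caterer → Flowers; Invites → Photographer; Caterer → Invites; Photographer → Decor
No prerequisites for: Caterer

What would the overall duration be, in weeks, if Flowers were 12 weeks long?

43

Actual critical path: Caterer→Invites→Band→Photographer→Decor = 6+9+9+8+8 = 40 ⇒ 40 weeks.
Flowers is off the critical path — its longest chain is 38 weeks, giving 2 of slack.
Now Caterer→Invites→Flowers→Photographer→Decor = 6+9+12+8+8 = 43 is longest, so the finish becomes 43 weeks.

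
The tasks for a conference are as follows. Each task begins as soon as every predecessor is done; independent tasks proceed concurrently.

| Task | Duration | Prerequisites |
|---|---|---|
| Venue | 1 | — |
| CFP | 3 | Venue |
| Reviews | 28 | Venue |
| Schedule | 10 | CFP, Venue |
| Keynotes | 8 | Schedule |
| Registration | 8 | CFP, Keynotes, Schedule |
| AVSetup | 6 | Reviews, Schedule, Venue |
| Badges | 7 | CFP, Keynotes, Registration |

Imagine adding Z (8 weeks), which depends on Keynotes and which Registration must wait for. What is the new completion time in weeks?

Originally the project takes 37 weeks.
With Z inserted, Registration now waits for max(CFP, Keynotes, Schedule, Z).
New critical path: Venue→CFP→Schedule→Keynotes→Z→Registration→Badges = 1+3+10+8+8+8+7 = 45 ⇒ 45 weeks.

45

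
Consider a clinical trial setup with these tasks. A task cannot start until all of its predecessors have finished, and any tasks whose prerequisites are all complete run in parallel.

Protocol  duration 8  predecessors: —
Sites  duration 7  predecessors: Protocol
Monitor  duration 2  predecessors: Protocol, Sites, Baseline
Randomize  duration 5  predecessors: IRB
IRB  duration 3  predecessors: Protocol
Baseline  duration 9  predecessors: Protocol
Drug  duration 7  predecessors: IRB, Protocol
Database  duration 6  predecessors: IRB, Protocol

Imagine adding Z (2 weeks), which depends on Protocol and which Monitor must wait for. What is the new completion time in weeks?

19

Originally the project takes 19 weeks.
With Z inserted, Monitor now waits for max(Protocol, Sites, Baseline, Z).
New critical path: Protocol→Baseline→Monitor = 8+9+2 = 19 ⇒ 19 weeks.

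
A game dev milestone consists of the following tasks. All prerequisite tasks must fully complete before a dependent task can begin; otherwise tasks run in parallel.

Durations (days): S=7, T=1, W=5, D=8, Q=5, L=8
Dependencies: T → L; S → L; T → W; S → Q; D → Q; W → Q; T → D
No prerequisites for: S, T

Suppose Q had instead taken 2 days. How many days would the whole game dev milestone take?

As given, the longest chain is S→L = 7+8 = 15, so the finish is 15 days.
Q has 1 day of float (longest path through it is 14).
That remains the longest chain; total 15 days.

15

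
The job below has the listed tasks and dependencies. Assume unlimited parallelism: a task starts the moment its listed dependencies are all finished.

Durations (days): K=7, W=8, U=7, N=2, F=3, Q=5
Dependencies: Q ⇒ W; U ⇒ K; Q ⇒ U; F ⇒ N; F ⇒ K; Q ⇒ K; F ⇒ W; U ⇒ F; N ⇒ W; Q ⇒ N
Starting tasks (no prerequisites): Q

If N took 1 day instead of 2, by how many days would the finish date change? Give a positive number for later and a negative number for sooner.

Baseline: Q→U→F→N→W = 5+7+3+2+8 = 25 → 25 days.
Since N is critical, the -1 change carries straight to that chain (now 24 days).
That remains the longest chain; total 24 days.
Change in finish: 24 − 25 = -1 days.

-1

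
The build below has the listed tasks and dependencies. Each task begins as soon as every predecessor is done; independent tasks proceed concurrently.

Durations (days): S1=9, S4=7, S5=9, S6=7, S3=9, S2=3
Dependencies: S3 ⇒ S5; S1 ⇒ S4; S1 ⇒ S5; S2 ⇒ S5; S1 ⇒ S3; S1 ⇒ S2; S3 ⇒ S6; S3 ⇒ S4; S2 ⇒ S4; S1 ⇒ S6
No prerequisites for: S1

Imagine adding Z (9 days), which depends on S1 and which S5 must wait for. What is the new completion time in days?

Originally the plan takes 27 days.
With Z inserted, S5 now waits for max(S2, S3, S1, Z).
New critical path: S1→Z→S5 = 9+9+9 = 27 ⇒ 27 days.

27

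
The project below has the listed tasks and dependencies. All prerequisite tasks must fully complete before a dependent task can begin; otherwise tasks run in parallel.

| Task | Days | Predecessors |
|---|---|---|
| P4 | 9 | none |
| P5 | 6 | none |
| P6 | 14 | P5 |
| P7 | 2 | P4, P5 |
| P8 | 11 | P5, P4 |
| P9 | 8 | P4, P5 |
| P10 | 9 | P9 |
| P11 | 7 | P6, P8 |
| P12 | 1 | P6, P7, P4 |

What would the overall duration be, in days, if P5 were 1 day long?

Baseline: P5→P6→P11 = 6+14+7 = 27 → 27 days.
Since P5 is critical, the -5 change carries straight to that chain (now 22 days).
New critical path: P4→P8→P11 = 9+11+7 = 27 ⇒ 27 days.

27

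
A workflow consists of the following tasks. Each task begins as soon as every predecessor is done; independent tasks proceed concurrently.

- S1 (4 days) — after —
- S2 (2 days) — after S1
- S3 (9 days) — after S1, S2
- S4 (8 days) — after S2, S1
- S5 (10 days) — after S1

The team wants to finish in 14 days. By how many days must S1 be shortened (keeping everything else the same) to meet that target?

1

Current finish: 15 days; target: 14.
S1 is on every critical path, so each day cut from S1 cuts the finish by one (this holds down to a finish of 12).
Need 15 − 14 = 1 day off S1 → S1 becomes 3 days, finish becomes 14.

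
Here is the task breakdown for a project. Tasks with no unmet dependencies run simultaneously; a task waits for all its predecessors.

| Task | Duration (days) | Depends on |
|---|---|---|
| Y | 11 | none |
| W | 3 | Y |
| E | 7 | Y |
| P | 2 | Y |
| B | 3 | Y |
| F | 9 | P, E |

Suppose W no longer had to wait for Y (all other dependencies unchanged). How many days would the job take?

27

With the dependency in place, Y→E→F = 11+7+9 = 27 sets the finish at 27 days.
Without Y→W, W's earliest start moves from 11 to 0.
The longest chain is now Y→E→F = 11+7+9 = 27, so the job takes 27 days.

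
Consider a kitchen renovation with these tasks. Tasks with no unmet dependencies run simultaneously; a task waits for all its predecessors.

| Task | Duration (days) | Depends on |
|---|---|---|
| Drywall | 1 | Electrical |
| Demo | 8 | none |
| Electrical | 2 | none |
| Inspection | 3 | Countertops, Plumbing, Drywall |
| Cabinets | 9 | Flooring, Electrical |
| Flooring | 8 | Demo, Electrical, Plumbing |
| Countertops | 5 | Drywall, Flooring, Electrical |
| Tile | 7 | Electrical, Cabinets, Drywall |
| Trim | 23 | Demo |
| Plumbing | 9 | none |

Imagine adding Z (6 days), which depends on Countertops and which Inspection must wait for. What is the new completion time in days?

Originally the kitchen renovation takes 33 days.
With Z inserted, Inspection now waits for max(Countertops, Plumbing, Drywall, Z).
New critical path: Plumbing→Flooring→Cabinets→Tile = 9+8+9+7 = 33 ⇒ 33 days.

33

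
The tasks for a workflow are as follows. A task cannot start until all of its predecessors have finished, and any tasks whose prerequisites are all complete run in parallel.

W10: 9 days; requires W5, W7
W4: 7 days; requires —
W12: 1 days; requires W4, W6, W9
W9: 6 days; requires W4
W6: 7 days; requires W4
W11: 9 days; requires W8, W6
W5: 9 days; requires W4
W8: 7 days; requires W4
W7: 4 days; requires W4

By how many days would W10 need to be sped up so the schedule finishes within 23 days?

2

Current finish: 25 days; target: 23.
W10 is on every critical path, so each day cut from W10 cuts the finish by one (this holds down to a finish of 23).
Need 25 − 23 = 2 days off W10 → W10 becomes 7 days, finish becomes 23.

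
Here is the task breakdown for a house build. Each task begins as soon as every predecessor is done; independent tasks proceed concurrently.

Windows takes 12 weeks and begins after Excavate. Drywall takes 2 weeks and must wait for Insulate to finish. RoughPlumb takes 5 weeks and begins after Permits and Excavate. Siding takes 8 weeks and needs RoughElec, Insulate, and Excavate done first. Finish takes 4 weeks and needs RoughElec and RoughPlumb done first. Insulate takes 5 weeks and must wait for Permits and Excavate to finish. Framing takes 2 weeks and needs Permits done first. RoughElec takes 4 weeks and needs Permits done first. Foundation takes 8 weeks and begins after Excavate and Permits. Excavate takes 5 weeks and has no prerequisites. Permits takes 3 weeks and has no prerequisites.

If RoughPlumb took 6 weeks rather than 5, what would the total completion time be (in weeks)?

The binding path is Excavate→Insulate→Siding = 5+5+8 = 18; finish at 18 weeks.
The longest path through RoughPlumb is only 14 weeks, so RoughPlumb has float 4.
That remains the longest chain; total 18 weeks.

18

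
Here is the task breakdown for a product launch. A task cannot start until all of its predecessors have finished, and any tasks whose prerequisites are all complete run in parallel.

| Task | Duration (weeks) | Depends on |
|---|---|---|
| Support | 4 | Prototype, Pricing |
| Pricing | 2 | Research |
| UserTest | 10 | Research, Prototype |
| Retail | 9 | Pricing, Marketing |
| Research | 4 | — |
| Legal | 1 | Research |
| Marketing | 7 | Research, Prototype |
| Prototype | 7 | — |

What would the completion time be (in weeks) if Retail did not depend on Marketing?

Original critical path: Prototype→Marketing→Retail = 7+7+9 = 23 ⇒ 23 weeks.
Without Marketing→Retail, Retail's earliest start moves from 14 to 6.
The longest chain is now Prototype→UserTest = 7+10 = 17, so the schedule takes 17 weeks.

17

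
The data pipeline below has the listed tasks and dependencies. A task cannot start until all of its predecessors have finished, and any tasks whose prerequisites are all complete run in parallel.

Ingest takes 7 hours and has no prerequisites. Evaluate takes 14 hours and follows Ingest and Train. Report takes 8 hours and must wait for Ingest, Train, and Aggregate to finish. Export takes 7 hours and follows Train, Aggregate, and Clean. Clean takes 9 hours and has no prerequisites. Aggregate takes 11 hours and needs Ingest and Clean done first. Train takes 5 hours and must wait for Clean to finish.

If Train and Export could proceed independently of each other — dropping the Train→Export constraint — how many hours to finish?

Before: longest chain Clean→Aggregate→Report = 9+11+8 = 28, finish 28.
Dropping Train→Export doesn't change Export's earliest start (20); another predecessor still binds.
The longest chain is now Clean→Aggregate→Report = 9+11+8 = 28, so the project takes 28 hours.

28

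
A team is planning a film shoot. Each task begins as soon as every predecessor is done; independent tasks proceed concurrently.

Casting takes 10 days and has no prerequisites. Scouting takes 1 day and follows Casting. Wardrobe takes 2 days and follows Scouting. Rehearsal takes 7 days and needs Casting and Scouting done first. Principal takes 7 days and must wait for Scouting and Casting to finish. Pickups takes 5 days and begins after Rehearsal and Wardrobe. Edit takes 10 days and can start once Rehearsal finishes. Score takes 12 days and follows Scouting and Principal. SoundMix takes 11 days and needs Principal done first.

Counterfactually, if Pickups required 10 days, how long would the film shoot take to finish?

30

Critical path before the change: Casting→Scouting→Principal→Score = 10+1+7+12 = 30 giving 30 days.
The longest path through Pickups is only 23 days, so Pickups has float 7.
No other chain overtakes it, so the finish is 30 days.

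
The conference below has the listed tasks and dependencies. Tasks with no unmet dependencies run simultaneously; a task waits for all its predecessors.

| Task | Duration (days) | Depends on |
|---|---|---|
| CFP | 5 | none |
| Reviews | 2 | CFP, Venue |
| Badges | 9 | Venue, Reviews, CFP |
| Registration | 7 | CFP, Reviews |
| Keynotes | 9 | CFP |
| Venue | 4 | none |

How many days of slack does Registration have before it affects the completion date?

The longest chain is CFP→Reviews→Badges = 5+2+9 = 16; overall finish 16 days.
Longest path through Registration: 14 days (earliest finish 14, latest finish 16).
Slack of Registration = 9 − 7 = 2 days.

2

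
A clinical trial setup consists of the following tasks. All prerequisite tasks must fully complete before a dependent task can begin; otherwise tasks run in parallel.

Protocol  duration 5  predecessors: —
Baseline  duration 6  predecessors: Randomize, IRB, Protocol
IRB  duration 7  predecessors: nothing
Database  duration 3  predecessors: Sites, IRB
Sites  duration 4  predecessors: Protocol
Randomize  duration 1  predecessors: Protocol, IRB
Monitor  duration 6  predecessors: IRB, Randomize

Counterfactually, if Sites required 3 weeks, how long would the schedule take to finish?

Actual critical path: IRB→Randomize→Baseline = 7+1+6 = 14 ⇒ 14 weeks.
Sites has 2 weeks of float (longest path through it is 12).
The critical path is still IRB→Randomize→Baseline; finish is now 14 weeks.

14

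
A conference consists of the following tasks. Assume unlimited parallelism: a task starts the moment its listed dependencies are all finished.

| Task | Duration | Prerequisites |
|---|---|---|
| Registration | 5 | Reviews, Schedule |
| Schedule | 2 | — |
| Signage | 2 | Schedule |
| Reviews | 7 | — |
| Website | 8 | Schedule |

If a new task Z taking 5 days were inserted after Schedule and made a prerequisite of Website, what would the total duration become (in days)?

15

Originally the schedule takes 12 days.
With Z inserted, Website now waits for max(Schedule, Z).
New critical path: Schedule→Z→Website = 2+5+8 = 15 ⇒ 15 days.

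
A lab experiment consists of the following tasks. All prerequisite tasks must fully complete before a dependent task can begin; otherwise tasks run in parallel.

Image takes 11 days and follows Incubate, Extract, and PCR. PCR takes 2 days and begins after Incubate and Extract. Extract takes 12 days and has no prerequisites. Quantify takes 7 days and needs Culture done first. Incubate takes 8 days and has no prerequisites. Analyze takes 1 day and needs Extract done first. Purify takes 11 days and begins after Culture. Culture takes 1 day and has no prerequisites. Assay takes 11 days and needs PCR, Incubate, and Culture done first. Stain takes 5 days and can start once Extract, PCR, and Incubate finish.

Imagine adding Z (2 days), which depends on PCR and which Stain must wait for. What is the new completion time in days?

25

Originally the project takes 25 days.
With Z inserted, Stain now waits for max(Extract, PCR, Incubate, Z).
New critical path: Extract→PCR→Assay = 12+2+11 = 25 ⇒ 25 days.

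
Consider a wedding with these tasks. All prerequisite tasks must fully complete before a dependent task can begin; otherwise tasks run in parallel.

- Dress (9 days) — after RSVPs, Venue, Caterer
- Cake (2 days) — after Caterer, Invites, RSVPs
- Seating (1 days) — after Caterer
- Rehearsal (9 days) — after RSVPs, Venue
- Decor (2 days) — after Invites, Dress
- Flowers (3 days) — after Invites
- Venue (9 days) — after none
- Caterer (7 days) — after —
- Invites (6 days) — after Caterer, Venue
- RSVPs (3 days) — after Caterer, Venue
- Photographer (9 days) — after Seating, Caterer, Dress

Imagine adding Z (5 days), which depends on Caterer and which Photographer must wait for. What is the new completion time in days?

Originally the plan takes 30 days.
With Z inserted, Photographer now waits for max(Seating, Caterer, Dress, Z).
New critical path: Venue→RSVPs→Dress→Photographer = 9+3+9+9 = 30 ⇒ 30 days.

30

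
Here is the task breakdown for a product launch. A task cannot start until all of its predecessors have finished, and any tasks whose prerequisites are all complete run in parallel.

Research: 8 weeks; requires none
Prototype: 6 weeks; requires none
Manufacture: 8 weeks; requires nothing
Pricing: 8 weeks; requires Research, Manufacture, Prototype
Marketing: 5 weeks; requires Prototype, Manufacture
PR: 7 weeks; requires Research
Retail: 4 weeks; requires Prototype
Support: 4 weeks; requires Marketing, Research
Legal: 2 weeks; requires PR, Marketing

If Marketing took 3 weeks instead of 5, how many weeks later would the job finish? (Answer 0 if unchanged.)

Actual critical path: Manufacture→Marketing→Support = 8+5+4 = 17 ⇒ 17 weeks.
Since Marketing is critical, the -2 change carries straight to that chain (now 15 weeks).
The binding chain switches to Research→PR→Legal = 8+7+2 = 17; finish 17 weeks.
Change in finish: 17 − 17 = +0 weeks.

0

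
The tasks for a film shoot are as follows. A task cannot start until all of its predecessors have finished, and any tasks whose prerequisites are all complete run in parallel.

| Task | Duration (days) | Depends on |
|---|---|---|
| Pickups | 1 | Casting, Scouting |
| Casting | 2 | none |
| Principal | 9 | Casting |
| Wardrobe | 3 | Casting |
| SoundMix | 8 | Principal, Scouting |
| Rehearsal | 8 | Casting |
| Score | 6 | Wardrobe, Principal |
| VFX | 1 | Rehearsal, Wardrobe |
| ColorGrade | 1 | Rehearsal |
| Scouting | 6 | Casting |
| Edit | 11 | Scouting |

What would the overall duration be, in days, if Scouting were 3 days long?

19

Baseline: Casting→Scouting→Edit = 2+6+11 = 19 → 19 days.
Scouting lies on that path, so at 3 days the path becomes 16 days.
Now Casting→Principal→SoundMix = 2+9+8 = 19 is longest, so the finish becomes 19 days.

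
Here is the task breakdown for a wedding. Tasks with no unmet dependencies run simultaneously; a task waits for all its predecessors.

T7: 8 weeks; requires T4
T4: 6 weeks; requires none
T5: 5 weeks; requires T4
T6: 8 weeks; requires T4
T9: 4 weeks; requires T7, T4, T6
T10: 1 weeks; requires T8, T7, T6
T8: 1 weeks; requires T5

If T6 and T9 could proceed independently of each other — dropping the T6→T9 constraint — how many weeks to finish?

18

Original critical path: T4→T6→T9 = 6+8+4 = 18 ⇒ 18 weeks.
Dropping T6→T9 doesn't change T9's earliest start (14); another predecessor still binds.
After: T4→T7→T9 = 6+8+4 = 18 → 18 weeks.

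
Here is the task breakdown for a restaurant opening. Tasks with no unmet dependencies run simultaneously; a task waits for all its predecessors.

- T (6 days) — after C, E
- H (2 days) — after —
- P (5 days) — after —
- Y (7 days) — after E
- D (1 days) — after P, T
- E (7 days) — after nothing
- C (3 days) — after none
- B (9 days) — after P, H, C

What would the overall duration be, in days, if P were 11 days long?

The binding path is P→B = 5+9 = 14; finish at 14 days.
P lies on that path, so at 11 days the path becomes 20 days.
The critical path is still P→B; finish is now 20 days.

20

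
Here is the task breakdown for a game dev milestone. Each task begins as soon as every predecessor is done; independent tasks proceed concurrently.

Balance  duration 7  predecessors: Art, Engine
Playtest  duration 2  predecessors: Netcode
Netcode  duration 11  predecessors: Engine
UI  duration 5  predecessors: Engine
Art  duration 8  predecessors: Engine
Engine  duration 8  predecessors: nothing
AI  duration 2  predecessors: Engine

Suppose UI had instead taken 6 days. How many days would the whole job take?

The binding path is Engine→Art→Balance = 8+8+7 = 23; finish at 23 days.
UI has 10 days of float (longest path through it is 13).
That remains the longest chain; total 23 days.

23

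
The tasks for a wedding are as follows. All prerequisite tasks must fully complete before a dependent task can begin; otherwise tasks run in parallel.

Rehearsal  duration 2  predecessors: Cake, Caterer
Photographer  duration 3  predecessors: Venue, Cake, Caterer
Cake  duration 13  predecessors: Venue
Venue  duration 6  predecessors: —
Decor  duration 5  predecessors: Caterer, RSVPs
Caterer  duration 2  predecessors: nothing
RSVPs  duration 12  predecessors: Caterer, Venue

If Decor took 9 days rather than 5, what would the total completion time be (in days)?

Baseline: Venue→RSVPs→Decor = 6+12+5 = 23 → 23 days.
Since Decor is critical, the +4 change carries straight to that chain (now 27 days).
That remains the longest chain; total 27 days.

27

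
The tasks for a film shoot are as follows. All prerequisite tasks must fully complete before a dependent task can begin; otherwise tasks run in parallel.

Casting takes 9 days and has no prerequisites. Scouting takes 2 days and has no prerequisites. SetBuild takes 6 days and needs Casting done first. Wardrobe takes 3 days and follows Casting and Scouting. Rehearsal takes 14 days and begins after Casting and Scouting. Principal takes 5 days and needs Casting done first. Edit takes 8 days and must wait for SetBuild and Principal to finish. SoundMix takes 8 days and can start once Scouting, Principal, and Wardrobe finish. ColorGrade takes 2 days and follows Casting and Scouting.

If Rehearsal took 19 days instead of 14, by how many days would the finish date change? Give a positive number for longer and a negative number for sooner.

5

Critical path before the change: Casting→Rehearsal = 9+14 = 23 giving 23 days.
Since Rehearsal is critical, the +5 change carries straight to that chain (now 28 days).
The critical path is still Casting→Rehearsal; finish is now 28 days.
Change in finish: 28 − 23 = +5 days.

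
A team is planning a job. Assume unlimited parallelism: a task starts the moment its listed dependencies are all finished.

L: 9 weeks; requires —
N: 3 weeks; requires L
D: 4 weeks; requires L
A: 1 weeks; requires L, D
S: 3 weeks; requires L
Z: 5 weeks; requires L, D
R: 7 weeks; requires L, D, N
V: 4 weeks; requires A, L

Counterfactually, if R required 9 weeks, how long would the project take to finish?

The binding path is L→D→R = 9+4+7 = 20; finish at 20 weeks.
R is on the critical path; changing it to 9 makes that path 22 weeks.
That remains the longest chain; total 22 weeks.

22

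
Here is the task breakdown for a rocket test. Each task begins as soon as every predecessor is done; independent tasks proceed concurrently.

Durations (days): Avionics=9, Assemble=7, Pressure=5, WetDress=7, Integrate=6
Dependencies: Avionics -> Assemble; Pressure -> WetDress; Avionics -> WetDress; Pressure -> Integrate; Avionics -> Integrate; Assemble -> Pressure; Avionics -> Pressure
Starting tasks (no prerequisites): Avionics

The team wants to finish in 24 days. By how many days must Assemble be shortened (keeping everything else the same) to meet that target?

Current finish: 28 days; target: 24.
Assemble is on every critical path, so each day cut from Assemble cuts the finish by one (this holds down to a finish of 22).
Need 28 − 24 = 4 days off Assemble → Assemble becomes 3 days, finish becomes 24.

4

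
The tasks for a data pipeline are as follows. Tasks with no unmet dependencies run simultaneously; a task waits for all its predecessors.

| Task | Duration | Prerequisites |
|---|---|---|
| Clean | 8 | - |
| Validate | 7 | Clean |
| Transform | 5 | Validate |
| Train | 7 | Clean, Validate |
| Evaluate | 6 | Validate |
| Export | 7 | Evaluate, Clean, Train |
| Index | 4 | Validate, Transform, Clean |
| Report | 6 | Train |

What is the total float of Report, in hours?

Clean→Validate→Train→Export = 8+7+7+7 = 29 sets the makespan at 29 hours.
Report finishes as early as 28 and must finish by 29.
So Report can slip 29 − 28 = 1 hour.

1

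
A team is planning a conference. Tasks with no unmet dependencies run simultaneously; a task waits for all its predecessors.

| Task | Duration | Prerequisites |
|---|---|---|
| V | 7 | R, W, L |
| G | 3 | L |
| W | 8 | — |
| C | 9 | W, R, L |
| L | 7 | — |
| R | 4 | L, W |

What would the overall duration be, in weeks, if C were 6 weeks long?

19

Baseline: W→R→C = 8+4+9 = 21 → 21 weeks.
C is on the critical path; changing it to 6 makes that path 18 weeks.
New critical path: W→R→V = 8+4+7 = 19 ⇒ 19 weeks.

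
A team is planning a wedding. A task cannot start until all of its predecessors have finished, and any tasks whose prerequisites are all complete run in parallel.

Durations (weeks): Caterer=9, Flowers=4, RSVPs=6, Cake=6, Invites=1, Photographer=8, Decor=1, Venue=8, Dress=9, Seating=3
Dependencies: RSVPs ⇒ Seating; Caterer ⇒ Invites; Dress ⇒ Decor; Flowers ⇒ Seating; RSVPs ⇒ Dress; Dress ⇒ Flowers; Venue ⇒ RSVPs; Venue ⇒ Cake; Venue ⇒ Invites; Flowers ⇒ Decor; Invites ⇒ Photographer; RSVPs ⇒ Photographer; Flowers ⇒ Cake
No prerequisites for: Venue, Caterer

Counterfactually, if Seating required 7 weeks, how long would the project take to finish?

34

The binding path is Venue→RSVPs→Dress→Flowers→Cake = 8+6+9+4+6 = 33; finish at 33 weeks.
The longest path through Seating is only 30 weeks, so Seating has float 3.
New critical path: Venue→RSVPs→Dress→Flowers→Seating = 8+6+9+4+7 = 34 ⇒ 34 weeks.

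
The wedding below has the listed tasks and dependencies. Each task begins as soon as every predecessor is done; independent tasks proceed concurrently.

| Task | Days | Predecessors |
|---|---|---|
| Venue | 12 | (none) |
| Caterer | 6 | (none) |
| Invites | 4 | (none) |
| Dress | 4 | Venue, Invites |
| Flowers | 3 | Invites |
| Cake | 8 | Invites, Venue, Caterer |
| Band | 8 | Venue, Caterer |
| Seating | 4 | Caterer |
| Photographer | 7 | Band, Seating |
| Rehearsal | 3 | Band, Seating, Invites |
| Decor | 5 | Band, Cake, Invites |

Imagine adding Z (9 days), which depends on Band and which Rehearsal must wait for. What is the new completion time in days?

32

Originally the wedding takes 27 days.
With Z inserted, Rehearsal now waits for max(Band, Seating, Invites, Z).
New critical path: Venue→Band→Z→Rehearsal = 12+8+9+3 = 32 ⇒ 32 days.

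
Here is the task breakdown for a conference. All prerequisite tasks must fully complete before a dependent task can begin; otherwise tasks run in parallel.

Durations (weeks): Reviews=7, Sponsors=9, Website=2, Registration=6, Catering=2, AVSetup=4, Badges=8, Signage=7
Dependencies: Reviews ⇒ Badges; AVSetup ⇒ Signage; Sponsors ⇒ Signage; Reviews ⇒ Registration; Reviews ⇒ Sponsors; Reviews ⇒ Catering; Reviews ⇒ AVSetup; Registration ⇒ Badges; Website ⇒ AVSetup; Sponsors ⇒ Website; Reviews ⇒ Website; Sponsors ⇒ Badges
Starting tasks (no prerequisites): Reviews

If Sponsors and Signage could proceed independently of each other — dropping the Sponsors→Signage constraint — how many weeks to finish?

29

With the dependency in place, Reviews→Sponsors→Website→AVSetup→Signage = 7+9+2+4+7 = 29 sets the finish at 29 weeks.
Dropping Sponsors→Signage doesn't change Signage's earliest start (22); another predecessor still binds.
New critical path: Reviews→Sponsors→Website→AVSetup→Signage = 7+9+2+4+7 = 29 ⇒ 29 weeks.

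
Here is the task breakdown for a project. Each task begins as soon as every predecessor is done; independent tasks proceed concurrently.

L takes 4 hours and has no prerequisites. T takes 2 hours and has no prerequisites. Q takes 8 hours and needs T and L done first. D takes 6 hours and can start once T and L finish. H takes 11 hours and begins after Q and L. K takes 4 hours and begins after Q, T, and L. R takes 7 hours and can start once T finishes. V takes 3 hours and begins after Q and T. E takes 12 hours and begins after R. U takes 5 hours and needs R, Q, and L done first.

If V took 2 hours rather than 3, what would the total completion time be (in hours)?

23

Baseline: L→Q→H = 4+8+11 = 23 → 23 hours.
V has 8 hours of float (longest path through it is 15).
The critical path is still L→Q→H; finish is now 23 hours.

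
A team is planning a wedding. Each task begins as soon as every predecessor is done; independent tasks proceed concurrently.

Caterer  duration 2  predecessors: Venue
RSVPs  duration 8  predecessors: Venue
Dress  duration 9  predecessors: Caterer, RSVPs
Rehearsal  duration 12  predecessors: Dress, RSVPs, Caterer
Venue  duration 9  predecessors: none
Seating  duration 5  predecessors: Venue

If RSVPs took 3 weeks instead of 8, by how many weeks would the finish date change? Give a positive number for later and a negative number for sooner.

Critical path before the change: Venue→RSVPs→Dress→Rehearsal = 9+8+9+12 = 38 giving 38 weeks.
RSVPs is on the critical path; changing it to 3 makes that path 33 weeks.
That remains the longest chain; total 33 weeks.
Change in finish: 33 − 38 = -5 weeks.

-5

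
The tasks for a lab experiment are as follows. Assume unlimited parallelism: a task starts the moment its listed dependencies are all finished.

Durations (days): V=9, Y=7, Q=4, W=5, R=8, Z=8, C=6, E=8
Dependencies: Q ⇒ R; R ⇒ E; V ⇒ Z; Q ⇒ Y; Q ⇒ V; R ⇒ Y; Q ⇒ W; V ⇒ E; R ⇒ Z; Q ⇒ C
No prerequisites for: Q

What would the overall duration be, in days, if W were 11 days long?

Baseline: Q→V→E = 4+9+8 = 21 → 21 days.
W has 12 days of float (longest path through it is 9).
That remains the longest chain; total 21 days.

21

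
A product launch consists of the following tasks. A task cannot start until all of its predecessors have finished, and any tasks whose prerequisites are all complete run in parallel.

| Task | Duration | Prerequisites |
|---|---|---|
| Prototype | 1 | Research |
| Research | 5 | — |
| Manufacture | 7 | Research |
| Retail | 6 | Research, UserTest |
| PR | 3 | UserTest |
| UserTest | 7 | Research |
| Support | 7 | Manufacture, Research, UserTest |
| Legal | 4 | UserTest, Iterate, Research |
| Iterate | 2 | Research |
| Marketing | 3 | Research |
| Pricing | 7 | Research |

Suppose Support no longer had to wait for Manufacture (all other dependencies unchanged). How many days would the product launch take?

Original critical path: Research→UserTest→Support = 5+7+7 = 19 ⇒ 19 days.
Dropping Manufacture→Support doesn't change Support's earliest start (12); another predecessor still binds.
After: Research→UserTest→Support = 5+7+7 = 19 → 19 days.

19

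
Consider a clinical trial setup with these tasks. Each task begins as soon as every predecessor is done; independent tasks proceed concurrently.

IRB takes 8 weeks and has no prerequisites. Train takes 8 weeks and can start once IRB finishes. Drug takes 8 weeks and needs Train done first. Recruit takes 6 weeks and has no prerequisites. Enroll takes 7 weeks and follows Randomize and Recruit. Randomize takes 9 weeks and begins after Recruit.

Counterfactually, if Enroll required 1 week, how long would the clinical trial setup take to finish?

Critical path before the change: IRB→Train→Drug = 8+8+8 = 24 giving 24 weeks.
Enroll is off the critical path — its longest chain is 22 weeks, giving 2 of slack.
That remains the longest chain; total 24 weeks.

24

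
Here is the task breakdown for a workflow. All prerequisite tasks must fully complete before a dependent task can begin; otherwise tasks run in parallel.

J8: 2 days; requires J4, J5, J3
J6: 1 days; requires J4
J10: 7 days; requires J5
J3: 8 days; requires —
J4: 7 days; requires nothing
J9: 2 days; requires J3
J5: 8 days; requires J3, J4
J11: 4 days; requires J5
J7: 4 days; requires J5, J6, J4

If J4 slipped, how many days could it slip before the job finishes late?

1

Critical path: J3→J5→J10 = 8+8+7 = 23, so the finish is 23 days.
J4 finishes as early as 7 and must finish by 8.
Float = 23 − 22 = 1.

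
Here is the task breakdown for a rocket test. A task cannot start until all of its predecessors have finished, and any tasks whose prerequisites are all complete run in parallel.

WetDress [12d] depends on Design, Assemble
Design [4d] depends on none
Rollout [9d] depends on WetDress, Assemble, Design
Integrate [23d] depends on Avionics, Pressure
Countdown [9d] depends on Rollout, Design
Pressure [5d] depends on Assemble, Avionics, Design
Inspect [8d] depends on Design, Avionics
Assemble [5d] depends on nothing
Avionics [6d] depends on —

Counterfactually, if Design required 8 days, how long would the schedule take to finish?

Actual critical path: Assemble→WetDress→Rollout→Countdown = 5+12+9+9 = 35 ⇒ 35 days.
The longest path through Design is only 34 days, so Design has float 1.
The binding chain switches to Design→WetDress→Rollout→Countdown = 8+12+9+9 = 38; finish 38 days.

38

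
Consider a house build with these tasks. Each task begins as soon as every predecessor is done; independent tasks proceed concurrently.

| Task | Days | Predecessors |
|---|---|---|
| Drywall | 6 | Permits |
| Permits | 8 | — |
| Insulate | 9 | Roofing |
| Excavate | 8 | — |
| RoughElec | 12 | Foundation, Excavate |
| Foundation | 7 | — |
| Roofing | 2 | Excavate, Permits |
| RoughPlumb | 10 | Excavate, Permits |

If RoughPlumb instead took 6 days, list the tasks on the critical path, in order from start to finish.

Critical path before the change: Excavate→RoughElec = 8+12 = 20 giving 20 days.
RoughPlumb is off the critical path — its longest chain is 18 days, giving 2 of slack.
That remains the longest chain; total 20 days.

Excavate, RoughElec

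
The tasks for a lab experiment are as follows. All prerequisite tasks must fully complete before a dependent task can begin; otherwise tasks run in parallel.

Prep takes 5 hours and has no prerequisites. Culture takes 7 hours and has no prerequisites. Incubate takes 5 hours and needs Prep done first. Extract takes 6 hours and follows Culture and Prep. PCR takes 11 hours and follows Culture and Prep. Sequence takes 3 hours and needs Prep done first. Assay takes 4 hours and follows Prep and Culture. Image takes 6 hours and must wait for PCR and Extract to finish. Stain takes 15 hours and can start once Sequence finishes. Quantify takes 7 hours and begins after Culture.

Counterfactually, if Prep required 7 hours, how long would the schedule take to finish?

As given, the longest chain is Culture→PCR→Image = 7+11+6 = 24, so the finish is 24 hours.
The longest path through Prep is only 23 hours, so Prep has float 1.
Now Prep→Sequence→Stain = 7+3+15 = 25 is longest, so the finish becomes 25 hours.

25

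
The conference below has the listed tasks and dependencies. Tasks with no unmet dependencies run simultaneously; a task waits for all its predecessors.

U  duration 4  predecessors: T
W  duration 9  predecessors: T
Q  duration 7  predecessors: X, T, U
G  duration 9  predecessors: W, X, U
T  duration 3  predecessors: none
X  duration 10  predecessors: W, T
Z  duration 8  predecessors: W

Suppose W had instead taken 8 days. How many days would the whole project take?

Baseline: T→W→X→G = 3+9+10+9 = 31 → 31 days.
Since W is critical, the -1 change carries straight to that chain (now 30 days).
That remains the longest chain; total 30 days.

30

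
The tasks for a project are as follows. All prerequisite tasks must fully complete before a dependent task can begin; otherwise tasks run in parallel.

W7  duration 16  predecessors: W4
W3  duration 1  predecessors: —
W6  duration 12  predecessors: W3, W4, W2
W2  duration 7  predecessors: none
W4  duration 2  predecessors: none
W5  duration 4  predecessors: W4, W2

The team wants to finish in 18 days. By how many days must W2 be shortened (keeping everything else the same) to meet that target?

1

Current finish: 19 days; target: 18.
W2 is on every critical path, so each day cut from W2 cuts the finish by one (this holds down to a finish of 18).
Need 19 − 18 = 1 day off W2 → W2 becomes 6 days, finish becomes 18.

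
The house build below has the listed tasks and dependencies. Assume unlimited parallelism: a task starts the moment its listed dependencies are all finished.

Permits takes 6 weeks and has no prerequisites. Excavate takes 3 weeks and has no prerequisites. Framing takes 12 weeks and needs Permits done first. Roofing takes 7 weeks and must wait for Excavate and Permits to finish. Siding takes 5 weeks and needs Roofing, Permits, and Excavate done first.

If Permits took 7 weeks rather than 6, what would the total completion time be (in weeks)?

19

As given, the longest chain is Permits→Framing = 6+12 = 18, so the finish is 18 weeks.
Since Permits is critical, the +1 change carries straight to that chain (now 19 weeks).
That remains the longest chain; total 19 weeks.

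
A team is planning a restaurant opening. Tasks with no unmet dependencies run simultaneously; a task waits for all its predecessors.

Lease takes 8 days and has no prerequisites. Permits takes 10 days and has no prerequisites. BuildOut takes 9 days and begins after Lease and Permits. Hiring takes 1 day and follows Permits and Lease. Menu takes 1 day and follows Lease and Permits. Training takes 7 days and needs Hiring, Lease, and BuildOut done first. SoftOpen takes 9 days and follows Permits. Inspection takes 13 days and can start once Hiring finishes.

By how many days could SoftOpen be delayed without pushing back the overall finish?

7

Critical path: Permits→BuildOut→Training = 10+9+7 = 26, so the finish is 26 days.
The longest chain containing SoftOpen totals 19 days.
Slack of SoftOpen = 17 − 10 = 7 days.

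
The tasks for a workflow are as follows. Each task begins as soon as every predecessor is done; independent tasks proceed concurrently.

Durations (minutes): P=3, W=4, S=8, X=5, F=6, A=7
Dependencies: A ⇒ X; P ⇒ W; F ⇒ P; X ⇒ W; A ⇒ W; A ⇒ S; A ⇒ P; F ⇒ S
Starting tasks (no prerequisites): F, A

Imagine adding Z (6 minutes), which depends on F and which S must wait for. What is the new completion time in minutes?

20

Originally the job takes 16 minutes.
With Z inserted, S now waits for max(A, F, Z).
New critical path: F→Z→S = 6+6+8 = 20 ⇒ 20 minutes.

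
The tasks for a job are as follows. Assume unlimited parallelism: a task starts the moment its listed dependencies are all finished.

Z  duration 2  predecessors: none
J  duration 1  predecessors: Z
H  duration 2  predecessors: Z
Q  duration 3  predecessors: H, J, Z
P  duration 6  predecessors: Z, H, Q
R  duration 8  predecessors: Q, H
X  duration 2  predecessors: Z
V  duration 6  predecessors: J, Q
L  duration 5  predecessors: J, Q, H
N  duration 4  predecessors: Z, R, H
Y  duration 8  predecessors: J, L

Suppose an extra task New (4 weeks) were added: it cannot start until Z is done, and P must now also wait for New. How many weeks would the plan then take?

Originally the plan takes 20 weeks.
With New inserted, P now waits for max(Z, H, Q, New).
New critical path: Z→H→Q→L→Y = 2+2+3+5+8 = 20 ⇒ 20 weeks.

20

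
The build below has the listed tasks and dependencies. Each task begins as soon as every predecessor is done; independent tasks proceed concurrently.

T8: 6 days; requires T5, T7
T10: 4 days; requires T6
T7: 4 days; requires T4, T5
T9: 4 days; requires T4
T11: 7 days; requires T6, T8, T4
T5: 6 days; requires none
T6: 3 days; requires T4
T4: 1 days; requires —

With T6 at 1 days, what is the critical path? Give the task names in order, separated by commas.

Critical path before the change: T5→T7→T8→T11 = 6+4+6+7 = 23 giving 23 days.
T6 is off the critical path — its longest chain is 11 days, giving 12 of slack.
That remains the longest chain; total 23 days.

T5, T7, T8, T11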